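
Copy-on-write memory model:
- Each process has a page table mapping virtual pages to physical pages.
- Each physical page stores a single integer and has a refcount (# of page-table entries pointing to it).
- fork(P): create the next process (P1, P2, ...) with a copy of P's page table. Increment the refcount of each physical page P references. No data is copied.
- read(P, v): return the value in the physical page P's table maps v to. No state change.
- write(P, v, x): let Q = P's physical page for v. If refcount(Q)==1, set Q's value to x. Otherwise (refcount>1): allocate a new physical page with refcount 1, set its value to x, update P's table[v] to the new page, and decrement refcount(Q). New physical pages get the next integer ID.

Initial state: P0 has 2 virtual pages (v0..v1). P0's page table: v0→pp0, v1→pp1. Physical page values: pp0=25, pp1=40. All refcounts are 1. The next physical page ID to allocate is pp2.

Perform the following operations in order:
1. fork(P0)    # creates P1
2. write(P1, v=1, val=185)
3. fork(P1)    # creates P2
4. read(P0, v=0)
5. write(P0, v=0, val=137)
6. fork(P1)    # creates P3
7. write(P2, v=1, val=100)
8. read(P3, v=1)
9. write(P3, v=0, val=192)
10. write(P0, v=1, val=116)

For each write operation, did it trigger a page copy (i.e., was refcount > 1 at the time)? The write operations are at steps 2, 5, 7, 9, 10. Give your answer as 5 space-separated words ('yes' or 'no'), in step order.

Op 1: fork(P0) -> P1. 2 ppages; refcounts: pp0:2 pp1:2
Op 2: write(P1, v1, 185). refcount(pp1)=2>1 -> COPY to pp2. 3 ppages; refcounts: pp0:2 pp1:1 pp2:1
Op 3: fork(P1) -> P2. 3 ppages; refcounts: pp0:3 pp1:1 pp2:2
Op 4: read(P0, v0) -> 25. No state change.
Op 5: write(P0, v0, 137). refcount(pp0)=3>1 -> COPY to pp3. 4 ppages; refcounts: pp0:2 pp1:1 pp2:2 pp3:1
Op 6: fork(P1) -> P3. 4 ppages; refcounts: pp0:3 pp1:1 pp2:3 pp3:1
Op 7: write(P2, v1, 100). refcount(pp2)=3>1 -> COPY to pp4. 5 ppages; refcounts: pp0:3 pp1:1 pp2:2 pp3:1 pp4:1
Op 8: read(P3, v1) -> 185. No state change.
Op 9: write(P3, v0, 192). refcount(pp0)=3>1 -> COPY to pp5. 6 ppages; refcounts: pp0:2 pp1:1 pp2:2 pp3:1 pp4:1 pp5:1
Op 10: write(P0, v1, 116). refcount(pp1)=1 -> write in place. 6 ppages; refcounts: pp0:2 pp1:1 pp2:2 pp3:1 pp4:1 pp5:1

yes yes yes yes no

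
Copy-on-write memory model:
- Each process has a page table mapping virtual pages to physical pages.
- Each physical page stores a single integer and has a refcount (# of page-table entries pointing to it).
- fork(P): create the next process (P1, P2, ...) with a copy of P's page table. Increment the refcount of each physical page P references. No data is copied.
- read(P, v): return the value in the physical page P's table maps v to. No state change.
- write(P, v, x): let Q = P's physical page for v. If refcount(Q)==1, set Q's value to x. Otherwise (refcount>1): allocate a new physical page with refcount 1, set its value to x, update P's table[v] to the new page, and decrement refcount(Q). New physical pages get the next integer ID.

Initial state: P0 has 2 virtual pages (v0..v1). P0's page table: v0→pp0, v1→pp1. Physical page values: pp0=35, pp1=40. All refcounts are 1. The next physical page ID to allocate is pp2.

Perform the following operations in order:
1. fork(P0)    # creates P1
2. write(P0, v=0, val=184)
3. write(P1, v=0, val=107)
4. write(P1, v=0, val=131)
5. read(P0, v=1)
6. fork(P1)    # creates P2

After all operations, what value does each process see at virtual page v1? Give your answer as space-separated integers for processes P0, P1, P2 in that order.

Op 1: fork(P0) -> P1. 2 ppages; refcounts: pp0:2 pp1:2
Op 2: write(P0, v0, 184). refcount(pp0)=2>1 -> COPY to pp2. 3 ppages; refcounts: pp0:1 pp1:2 pp2:1
Op 3: write(P1, v0, 107). refcount(pp0)=1 -> write in place. 3 ppages; refcounts: pp0:1 pp1:2 pp2:1
Op 4: write(P1, v0, 131). refcount(pp0)=1 -> write in place. 3 ppages; refcounts: pp0:1 pp1:2 pp2:1
Op 5: read(P0, v1) -> 40. No state change.
Op 6: fork(P1) -> P2. 3 ppages; refcounts: pp0:2 pp1:3 pp2:1
P0: v1 -> pp1 = 40
P1: v1 -> pp1 = 40
P2: v1 -> pp1 = 40

Answer: 40 40 40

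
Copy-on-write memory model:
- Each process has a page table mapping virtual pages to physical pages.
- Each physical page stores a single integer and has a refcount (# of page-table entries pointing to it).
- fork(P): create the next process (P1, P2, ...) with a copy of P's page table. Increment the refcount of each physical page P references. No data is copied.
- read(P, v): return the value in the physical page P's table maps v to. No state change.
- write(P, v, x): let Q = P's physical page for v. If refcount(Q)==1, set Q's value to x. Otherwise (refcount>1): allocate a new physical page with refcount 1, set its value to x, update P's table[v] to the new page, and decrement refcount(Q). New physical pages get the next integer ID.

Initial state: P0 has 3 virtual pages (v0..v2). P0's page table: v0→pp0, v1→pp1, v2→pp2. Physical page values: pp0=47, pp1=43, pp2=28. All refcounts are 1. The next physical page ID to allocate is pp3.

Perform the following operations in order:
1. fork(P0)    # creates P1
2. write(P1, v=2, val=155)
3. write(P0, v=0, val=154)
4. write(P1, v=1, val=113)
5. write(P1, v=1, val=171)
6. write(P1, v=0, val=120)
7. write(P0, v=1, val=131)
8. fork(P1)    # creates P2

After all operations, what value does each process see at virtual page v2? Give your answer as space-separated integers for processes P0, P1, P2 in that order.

Answer: 28 155 155

Derivation:
Op 1: fork(P0) -> P1. 3 ppages; refcounts: pp0:2 pp1:2 pp2:2
Op 2: write(P1, v2, 155). refcount(pp2)=2>1 -> COPY to pp3. 4 ppages; refcounts: pp0:2 pp1:2 pp2:1 pp3:1
Op 3: write(P0, v0, 154). refcount(pp0)=2>1 -> COPY to pp4. 5 ppages; refcounts: pp0:1 pp1:2 pp2:1 pp3:1 pp4:1
Op 4: write(P1, v1, 113). refcount(pp1)=2>1 -> COPY to pp5. 6 ppages; refcounts: pp0:1 pp1:1 pp2:1 pp3:1 pp4:1 pp5:1
Op 5: write(P1, v1, 171). refcount(pp5)=1 -> write in place. 6 ppages; refcounts: pp0:1 pp1:1 pp2:1 pp3:1 pp4:1 pp5:1
Op 6: write(P1, v0, 120). refcount(pp0)=1 -> write in place. 6 ppages; refcounts: pp0:1 pp1:1 pp2:1 pp3:1 pp4:1 pp5:1
Op 7: write(P0, v1, 131). refcount(pp1)=1 -> write in place. 6 ppages; refcounts: pp0:1 pp1:1 pp2:1 pp3:1 pp4:1 pp5:1
Op 8: fork(P1) -> P2. 6 ppages; refcounts: pp0:2 pp1:1 pp2:1 pp3:2 pp4:1 pp5:2
P0: v2 -> pp2 = 28
P1: v2 -> pp3 = 155
P2: v2 -> pp3 = 155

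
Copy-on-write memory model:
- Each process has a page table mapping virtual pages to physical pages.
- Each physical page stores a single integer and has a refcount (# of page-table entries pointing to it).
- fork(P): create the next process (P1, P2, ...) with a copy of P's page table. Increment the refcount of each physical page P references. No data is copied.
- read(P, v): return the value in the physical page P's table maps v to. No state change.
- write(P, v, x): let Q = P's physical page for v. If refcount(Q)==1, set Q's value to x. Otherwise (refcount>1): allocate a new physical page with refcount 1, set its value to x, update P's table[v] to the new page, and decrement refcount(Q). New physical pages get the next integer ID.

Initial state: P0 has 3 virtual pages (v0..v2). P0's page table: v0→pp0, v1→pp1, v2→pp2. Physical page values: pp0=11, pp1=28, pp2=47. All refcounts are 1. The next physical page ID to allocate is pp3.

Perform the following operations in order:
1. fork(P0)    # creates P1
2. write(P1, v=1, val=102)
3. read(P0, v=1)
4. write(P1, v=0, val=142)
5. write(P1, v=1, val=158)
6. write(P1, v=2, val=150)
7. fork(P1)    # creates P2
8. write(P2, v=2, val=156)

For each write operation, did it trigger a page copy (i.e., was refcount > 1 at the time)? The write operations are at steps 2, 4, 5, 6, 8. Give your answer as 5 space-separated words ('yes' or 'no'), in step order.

Op 1: fork(P0) -> P1. 3 ppages; refcounts: pp0:2 pp1:2 pp2:2
Op 2: write(P1, v1, 102). refcount(pp1)=2>1 -> COPY to pp3. 4 ppages; refcounts: pp0:2 pp1:1 pp2:2 pp3:1
Op 3: read(P0, v1) -> 28. No state change.
Op 4: write(P1, v0, 142). refcount(pp0)=2>1 -> COPY to pp4. 5 ppages; refcounts: pp0:1 pp1:1 pp2:2 pp3:1 pp4:1
Op 5: write(P1, v1, 158). refcount(pp3)=1 -> write in place. 5 ppages; refcounts: pp0:1 pp1:1 pp2:2 pp3:1 pp4:1
Op 6: write(P1, v2, 150). refcount(pp2)=2>1 -> COPY to pp5. 6 ppages; refcounts: pp0:1 pp1:1 pp2:1 pp3:1 pp4:1 pp5:1
Op 7: fork(P1) -> P2. 6 ppages; refcounts: pp0:1 pp1:1 pp2:1 pp3:2 pp4:2 pp5:2
Op 8: write(P2, v2, 156). refcount(pp5)=2>1 -> COPY to pp6. 7 ppages; refcounts: pp0:1 pp1:1 pp2:1 pp3:2 pp4:2 pp5:1 pp6:1

yes yes no yes yes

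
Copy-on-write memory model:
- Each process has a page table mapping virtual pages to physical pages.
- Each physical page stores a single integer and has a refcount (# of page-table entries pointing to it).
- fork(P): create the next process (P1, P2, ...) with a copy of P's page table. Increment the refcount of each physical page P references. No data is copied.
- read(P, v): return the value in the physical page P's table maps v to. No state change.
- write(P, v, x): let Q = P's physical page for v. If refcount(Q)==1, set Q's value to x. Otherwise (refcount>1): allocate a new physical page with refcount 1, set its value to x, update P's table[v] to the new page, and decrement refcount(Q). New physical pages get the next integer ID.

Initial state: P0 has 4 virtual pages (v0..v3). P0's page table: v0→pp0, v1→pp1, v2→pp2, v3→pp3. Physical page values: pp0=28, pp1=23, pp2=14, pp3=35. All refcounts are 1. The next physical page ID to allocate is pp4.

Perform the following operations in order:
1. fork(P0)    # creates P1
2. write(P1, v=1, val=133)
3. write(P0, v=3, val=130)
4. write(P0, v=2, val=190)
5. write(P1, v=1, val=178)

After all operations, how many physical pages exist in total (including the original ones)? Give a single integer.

Answer: 7

Derivation:
Op 1: fork(P0) -> P1. 4 ppages; refcounts: pp0:2 pp1:2 pp2:2 pp3:2
Op 2: write(P1, v1, 133). refcount(pp1)=2>1 -> COPY to pp4. 5 ppages; refcounts: pp0:2 pp1:1 pp2:2 pp3:2 pp4:1
Op 3: write(P0, v3, 130). refcount(pp3)=2>1 -> COPY to pp5. 6 ppages; refcounts: pp0:2 pp1:1 pp2:2 pp3:1 pp4:1 pp5:1
Op 4: write(P0, v2, 190). refcount(pp2)=2>1 -> COPY to pp6. 7 ppages; refcounts: pp0:2 pp1:1 pp2:1 pp3:1 pp4:1 pp5:1 pp6:1
Op 5: write(P1, v1, 178). refcount(pp4)=1 -> write in place. 7 ppages; refcounts: pp0:2 pp1:1 pp2:1 pp3:1 pp4:1 pp5:1 pp6:1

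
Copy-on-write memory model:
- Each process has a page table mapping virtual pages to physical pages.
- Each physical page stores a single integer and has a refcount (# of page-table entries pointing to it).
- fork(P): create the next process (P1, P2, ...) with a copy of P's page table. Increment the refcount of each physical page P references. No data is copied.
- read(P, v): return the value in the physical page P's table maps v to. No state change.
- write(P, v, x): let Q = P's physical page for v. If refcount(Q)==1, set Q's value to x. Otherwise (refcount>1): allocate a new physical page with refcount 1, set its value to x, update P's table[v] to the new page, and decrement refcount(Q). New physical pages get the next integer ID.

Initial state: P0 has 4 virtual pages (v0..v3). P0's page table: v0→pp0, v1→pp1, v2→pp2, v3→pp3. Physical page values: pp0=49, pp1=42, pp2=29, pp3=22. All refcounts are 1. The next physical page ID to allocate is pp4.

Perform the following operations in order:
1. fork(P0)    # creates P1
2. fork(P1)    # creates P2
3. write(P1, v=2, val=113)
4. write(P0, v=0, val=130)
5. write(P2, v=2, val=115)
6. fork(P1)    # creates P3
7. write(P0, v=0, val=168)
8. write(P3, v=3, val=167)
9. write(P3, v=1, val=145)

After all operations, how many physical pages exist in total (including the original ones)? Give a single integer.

Op 1: fork(P0) -> P1. 4 ppages; refcounts: pp0:2 pp1:2 pp2:2 pp3:2
Op 2: fork(P1) -> P2. 4 ppages; refcounts: pp0:3 pp1:3 pp2:3 pp3:3
Op 3: write(P1, v2, 113). refcount(pp2)=3>1 -> COPY to pp4. 5 ppages; refcounts: pp0:3 pp1:3 pp2:2 pp3:3 pp4:1
Op 4: write(P0, v0, 130). refcount(pp0)=3>1 -> COPY to pp5. 6 ppages; refcounts: pp0:2 pp1:3 pp2:2 pp3:3 pp4:1 pp5:1
Op 5: write(P2, v2, 115). refcount(pp2)=2>1 -> COPY to pp6. 7 ppages; refcounts: pp0:2 pp1:3 pp2:1 pp3:3 pp4:1 pp5:1 pp6:1
Op 6: fork(P1) -> P3. 7 ppages; refcounts: pp0:3 pp1:4 pp2:1 pp3:4 pp4:2 pp5:1 pp6:1
Op 7: write(P0, v0, 168). refcount(pp5)=1 -> write in place. 7 ppages; refcounts: pp0:3 pp1:4 pp2:1 pp3:4 pp4:2 pp5:1 pp6:1
Op 8: write(P3, v3, 167). refcount(pp3)=4>1 -> COPY to pp7. 8 ppages; refcounts: pp0:3 pp1:4 pp2:1 pp3:3 pp4:2 pp5:1 pp6:1 pp7:1
Op 9: write(P3, v1, 145). refcount(pp1)=4>1 -> COPY to pp8. 9 ppages; refcounts: pp0:3 pp1:3 pp2:1 pp3:3 pp4:2 pp5:1 pp6:1 pp7:1 pp8:1

Answer: 9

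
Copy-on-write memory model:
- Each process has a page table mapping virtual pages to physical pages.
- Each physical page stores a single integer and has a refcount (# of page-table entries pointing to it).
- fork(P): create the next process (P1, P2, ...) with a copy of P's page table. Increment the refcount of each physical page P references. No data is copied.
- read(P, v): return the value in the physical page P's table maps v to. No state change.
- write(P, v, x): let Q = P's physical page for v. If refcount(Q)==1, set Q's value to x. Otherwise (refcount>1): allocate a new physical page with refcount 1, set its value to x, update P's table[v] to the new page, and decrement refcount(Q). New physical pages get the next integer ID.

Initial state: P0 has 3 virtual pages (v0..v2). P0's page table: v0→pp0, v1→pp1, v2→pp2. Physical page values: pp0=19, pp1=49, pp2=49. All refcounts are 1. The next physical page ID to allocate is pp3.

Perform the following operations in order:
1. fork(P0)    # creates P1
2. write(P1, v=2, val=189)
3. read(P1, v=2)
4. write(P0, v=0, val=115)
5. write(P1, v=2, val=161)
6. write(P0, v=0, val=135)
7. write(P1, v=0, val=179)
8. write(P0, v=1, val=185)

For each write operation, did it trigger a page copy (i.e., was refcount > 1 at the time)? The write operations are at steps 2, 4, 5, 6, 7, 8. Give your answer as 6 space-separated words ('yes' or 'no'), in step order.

Op 1: fork(P0) -> P1. 3 ppages; refcounts: pp0:2 pp1:2 pp2:2
Op 2: write(P1, v2, 189). refcount(pp2)=2>1 -> COPY to pp3. 4 ppages; refcounts: pp0:2 pp1:2 pp2:1 pp3:1
Op 3: read(P1, v2) -> 189. No state change.
Op 4: write(P0, v0, 115). refcount(pp0)=2>1 -> COPY to pp4. 5 ppages; refcounts: pp0:1 pp1:2 pp2:1 pp3:1 pp4:1
Op 5: write(P1, v2, 161). refcount(pp3)=1 -> write in place. 5 ppages; refcounts: pp0:1 pp1:2 pp2:1 pp3:1 pp4:1
Op 6: write(P0, v0, 135). refcount(pp4)=1 -> write in place. 5 ppages; refcounts: pp0:1 pp1:2 pp2:1 pp3:1 pp4:1
Op 7: write(P1, v0, 179). refcount(pp0)=1 -> write in place. 5 ppages; refcounts: pp0:1 pp1:2 pp2:1 pp3:1 pp4:1
Op 8: write(P0, v1, 185). refcount(pp1)=2>1 -> COPY to pp5. 6 ppages; refcounts: pp0:1 pp1:1 pp2:1 pp3:1 pp4:1 pp5:1

yes yes no no no yes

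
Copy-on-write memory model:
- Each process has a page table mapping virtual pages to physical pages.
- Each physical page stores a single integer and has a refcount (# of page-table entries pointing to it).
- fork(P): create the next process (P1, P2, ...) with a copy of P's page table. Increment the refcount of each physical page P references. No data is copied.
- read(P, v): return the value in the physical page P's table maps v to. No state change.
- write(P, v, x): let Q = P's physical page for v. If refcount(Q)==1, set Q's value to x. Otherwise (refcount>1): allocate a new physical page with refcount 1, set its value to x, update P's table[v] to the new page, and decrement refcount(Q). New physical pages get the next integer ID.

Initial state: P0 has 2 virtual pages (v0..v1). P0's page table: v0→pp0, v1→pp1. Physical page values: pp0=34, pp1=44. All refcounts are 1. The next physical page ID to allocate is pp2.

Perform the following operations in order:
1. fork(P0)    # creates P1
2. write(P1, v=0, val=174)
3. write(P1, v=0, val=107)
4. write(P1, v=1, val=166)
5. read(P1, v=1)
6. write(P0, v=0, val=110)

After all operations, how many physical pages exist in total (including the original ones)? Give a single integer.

Answer: 4

Derivation:
Op 1: fork(P0) -> P1. 2 ppages; refcounts: pp0:2 pp1:2
Op 2: write(P1, v0, 174). refcount(pp0)=2>1 -> COPY to pp2. 3 ppages; refcounts: pp0:1 pp1:2 pp2:1
Op 3: write(P1, v0, 107). refcount(pp2)=1 -> write in place. 3 ppages; refcounts: pp0:1 pp1:2 pp2:1
Op 4: write(P1, v1, 166). refcount(pp1)=2>1 -> COPY to pp3. 4 ppages; refcounts: pp0:1 pp1:1 pp2:1 pp3:1
Op 5: read(P1, v1) -> 166. No state change.
Op 6: write(P0, v0, 110). refcount(pp0)=1 -> write in place. 4 ppages; refcounts: pp0:1 pp1:1 pp2:1 pp3:1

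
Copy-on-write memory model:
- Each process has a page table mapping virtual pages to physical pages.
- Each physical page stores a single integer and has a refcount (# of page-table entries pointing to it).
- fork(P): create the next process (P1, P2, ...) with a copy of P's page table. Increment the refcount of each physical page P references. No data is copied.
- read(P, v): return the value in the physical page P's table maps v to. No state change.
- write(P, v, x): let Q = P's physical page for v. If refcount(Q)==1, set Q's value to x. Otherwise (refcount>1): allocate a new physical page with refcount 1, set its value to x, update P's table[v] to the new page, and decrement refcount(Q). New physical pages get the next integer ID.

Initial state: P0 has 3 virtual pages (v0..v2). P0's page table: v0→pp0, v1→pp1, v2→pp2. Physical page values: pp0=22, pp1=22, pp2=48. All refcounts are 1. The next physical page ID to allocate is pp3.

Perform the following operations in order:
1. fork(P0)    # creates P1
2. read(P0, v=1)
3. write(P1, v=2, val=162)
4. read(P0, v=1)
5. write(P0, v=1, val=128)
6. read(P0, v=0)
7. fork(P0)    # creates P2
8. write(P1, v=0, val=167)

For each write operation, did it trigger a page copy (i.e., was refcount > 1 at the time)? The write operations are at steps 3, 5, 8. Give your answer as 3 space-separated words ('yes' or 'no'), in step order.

Op 1: fork(P0) -> P1. 3 ppages; refcounts: pp0:2 pp1:2 pp2:2
Op 2: read(P0, v1) -> 22. No state change.
Op 3: write(P1, v2, 162). refcount(pp2)=2>1 -> COPY to pp3. 4 ppages; refcounts: pp0:2 pp1:2 pp2:1 pp3:1
Op 4: read(P0, v1) -> 22. No state change.
Op 5: write(P0, v1, 128). refcount(pp1)=2>1 -> COPY to pp4. 5 ppages; refcounts: pp0:2 pp1:1 pp2:1 pp3:1 pp4:1
Op 6: read(P0, v0) -> 22. No state change.
Op 7: fork(P0) -> P2. 5 ppages; refcounts: pp0:3 pp1:1 pp2:2 pp3:1 pp4:2
Op 8: write(P1, v0, 167). refcount(pp0)=3>1 -> COPY to pp5. 6 ppages; refcounts: pp0:2 pp1:1 pp2:2 pp3:1 pp4:2 pp5:1

yes yes yes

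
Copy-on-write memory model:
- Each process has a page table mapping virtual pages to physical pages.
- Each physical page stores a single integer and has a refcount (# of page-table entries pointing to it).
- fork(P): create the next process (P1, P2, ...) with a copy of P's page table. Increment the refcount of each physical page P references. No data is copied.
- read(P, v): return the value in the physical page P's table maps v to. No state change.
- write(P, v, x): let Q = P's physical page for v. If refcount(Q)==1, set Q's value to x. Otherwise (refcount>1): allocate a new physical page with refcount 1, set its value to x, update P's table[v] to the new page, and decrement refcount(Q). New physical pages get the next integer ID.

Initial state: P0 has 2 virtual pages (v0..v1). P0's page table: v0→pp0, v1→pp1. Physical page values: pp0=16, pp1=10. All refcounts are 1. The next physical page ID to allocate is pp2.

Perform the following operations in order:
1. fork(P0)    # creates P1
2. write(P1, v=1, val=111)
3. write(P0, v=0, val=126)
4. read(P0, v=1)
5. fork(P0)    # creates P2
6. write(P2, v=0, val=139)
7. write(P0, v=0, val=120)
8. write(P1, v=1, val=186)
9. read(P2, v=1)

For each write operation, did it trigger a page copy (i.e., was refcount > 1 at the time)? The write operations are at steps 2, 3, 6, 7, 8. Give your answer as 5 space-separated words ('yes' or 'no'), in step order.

Op 1: fork(P0) -> P1. 2 ppages; refcounts: pp0:2 pp1:2
Op 2: write(P1, v1, 111). refcount(pp1)=2>1 -> COPY to pp2. 3 ppages; refcounts: pp0:2 pp1:1 pp2:1
Op 3: write(P0, v0, 126). refcount(pp0)=2>1 -> COPY to pp3. 4 ppages; refcounts: pp0:1 pp1:1 pp2:1 pp3:1
Op 4: read(P0, v1) -> 10. No state change.
Op 5: fork(P0) -> P2. 4 ppages; refcounts: pp0:1 pp1:2 pp2:1 pp3:2
Op 6: write(P2, v0, 139). refcount(pp3)=2>1 -> COPY to pp4. 5 ppages; refcounts: pp0:1 pp1:2 pp2:1 pp3:1 pp4:1
Op 7: write(P0, v0, 120). refcount(pp3)=1 -> write in place. 5 ppages; refcounts: pp0:1 pp1:2 pp2:1 pp3:1 pp4:1
Op 8: write(P1, v1, 186). refcount(pp2)=1 -> write in place. 5 ppages; refcounts: pp0:1 pp1:2 pp2:1 pp3:1 pp4:1
Op 9: read(P2, v1) -> 10. No state change.

yes yes yes no no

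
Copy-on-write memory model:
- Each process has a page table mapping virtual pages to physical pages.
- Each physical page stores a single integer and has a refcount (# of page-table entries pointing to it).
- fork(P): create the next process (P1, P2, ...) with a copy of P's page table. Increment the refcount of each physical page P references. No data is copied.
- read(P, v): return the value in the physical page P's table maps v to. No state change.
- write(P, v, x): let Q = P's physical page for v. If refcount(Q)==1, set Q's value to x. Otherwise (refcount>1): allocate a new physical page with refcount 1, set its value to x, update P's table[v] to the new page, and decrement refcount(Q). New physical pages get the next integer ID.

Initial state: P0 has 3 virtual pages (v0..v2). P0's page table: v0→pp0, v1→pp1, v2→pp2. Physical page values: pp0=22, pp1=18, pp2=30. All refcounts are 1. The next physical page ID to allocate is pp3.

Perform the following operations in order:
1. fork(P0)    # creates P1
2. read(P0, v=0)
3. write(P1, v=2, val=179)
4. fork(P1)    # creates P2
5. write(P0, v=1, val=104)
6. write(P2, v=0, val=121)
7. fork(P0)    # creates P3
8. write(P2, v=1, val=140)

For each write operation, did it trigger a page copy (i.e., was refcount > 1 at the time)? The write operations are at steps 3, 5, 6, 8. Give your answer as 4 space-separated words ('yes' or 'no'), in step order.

Op 1: fork(P0) -> P1. 3 ppages; refcounts: pp0:2 pp1:2 pp2:2
Op 2: read(P0, v0) -> 22. No state change.
Op 3: write(P1, v2, 179). refcount(pp2)=2>1 -> COPY to pp3. 4 ppages; refcounts: pp0:2 pp1:2 pp2:1 pp3:1
Op 4: fork(P1) -> P2. 4 ppages; refcounts: pp0:3 pp1:3 pp2:1 pp3:2
Op 5: write(P0, v1, 104). refcount(pp1)=3>1 -> COPY to pp4. 5 ppages; refcounts: pp0:3 pp1:2 pp2:1 pp3:2 pp4:1
Op 6: write(P2, v0, 121). refcount(pp0)=3>1 -> COPY to pp5. 6 ppages; refcounts: pp0:2 pp1:2 pp2:1 pp3:2 pp4:1 pp5:1
Op 7: fork(P0) -> P3. 6 ppages; refcounts: pp0:3 pp1:2 pp2:2 pp3:2 pp4:2 pp5:1
Op 8: write(P2, v1, 140). refcount(pp1)=2>1 -> COPY to pp6. 7 ppages; refcounts: pp0:3 pp1:1 pp2:2 pp3:2 pp4:2 pp5:1 pp6:1

yes yes yes yes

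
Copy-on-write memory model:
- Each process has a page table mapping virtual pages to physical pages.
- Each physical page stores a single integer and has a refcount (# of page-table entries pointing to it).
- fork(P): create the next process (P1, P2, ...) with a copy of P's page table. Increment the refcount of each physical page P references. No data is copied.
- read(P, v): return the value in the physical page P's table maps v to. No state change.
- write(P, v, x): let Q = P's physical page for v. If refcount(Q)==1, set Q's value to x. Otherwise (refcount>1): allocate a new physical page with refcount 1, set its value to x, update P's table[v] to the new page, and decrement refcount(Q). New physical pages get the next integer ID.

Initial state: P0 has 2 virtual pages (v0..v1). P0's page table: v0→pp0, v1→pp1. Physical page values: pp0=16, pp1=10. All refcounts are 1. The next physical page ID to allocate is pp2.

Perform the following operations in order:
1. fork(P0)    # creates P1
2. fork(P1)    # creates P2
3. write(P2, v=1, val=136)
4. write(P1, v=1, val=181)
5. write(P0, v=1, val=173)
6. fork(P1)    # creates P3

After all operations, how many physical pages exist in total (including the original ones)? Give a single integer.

Op 1: fork(P0) -> P1. 2 ppages; refcounts: pp0:2 pp1:2
Op 2: fork(P1) -> P2. 2 ppages; refcounts: pp0:3 pp1:3
Op 3: write(P2, v1, 136). refcount(pp1)=3>1 -> COPY to pp2. 3 ppages; refcounts: pp0:3 pp1:2 pp2:1
Op 4: write(P1, v1, 181). refcount(pp1)=2>1 -> COPY to pp3. 4 ppages; refcounts: pp0:3 pp1:1 pp2:1 pp3:1
Op 5: write(P0, v1, 173). refcount(pp1)=1 -> write in place. 4 ppages; refcounts: pp0:3 pp1:1 pp2:1 pp3:1
Op 6: fork(P1) -> P3. 4 ppages; refcounts: pp0:4 pp1:1 pp2:1 pp3:2

Answer: 4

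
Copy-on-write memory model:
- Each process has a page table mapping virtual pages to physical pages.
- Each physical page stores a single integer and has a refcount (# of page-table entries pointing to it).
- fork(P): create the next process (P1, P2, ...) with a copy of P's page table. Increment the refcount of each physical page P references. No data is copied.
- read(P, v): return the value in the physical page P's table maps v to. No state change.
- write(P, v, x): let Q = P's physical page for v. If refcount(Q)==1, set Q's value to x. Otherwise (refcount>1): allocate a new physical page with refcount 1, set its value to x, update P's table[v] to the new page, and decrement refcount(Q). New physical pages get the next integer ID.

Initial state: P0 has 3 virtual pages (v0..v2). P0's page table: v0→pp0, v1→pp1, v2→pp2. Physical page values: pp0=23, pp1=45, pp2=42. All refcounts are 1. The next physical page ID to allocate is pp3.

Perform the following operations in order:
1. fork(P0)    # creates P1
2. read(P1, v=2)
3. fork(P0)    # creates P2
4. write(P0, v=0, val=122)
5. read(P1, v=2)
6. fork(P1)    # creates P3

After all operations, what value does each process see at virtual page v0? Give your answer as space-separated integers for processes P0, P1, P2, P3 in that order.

Op 1: fork(P0) -> P1. 3 ppages; refcounts: pp0:2 pp1:2 pp2:2
Op 2: read(P1, v2) -> 42. No state change.
Op 3: fork(P0) -> P2. 3 ppages; refcounts: pp0:3 pp1:3 pp2:3
Op 4: write(P0, v0, 122). refcount(pp0)=3>1 -> COPY to pp3. 4 ppages; refcounts: pp0:2 pp1:3 pp2:3 pp3:1
Op 5: read(P1, v2) -> 42. No state change.
Op 6: fork(P1) -> P3. 4 ppages; refcounts: pp0:3 pp1:4 pp2:4 pp3:1
P0: v0 -> pp3 = 122
P1: v0 -> pp0 = 23
P2: v0 -> pp0 = 23
P3: v0 -> pp0 = 23

Answer: 122 23 23 23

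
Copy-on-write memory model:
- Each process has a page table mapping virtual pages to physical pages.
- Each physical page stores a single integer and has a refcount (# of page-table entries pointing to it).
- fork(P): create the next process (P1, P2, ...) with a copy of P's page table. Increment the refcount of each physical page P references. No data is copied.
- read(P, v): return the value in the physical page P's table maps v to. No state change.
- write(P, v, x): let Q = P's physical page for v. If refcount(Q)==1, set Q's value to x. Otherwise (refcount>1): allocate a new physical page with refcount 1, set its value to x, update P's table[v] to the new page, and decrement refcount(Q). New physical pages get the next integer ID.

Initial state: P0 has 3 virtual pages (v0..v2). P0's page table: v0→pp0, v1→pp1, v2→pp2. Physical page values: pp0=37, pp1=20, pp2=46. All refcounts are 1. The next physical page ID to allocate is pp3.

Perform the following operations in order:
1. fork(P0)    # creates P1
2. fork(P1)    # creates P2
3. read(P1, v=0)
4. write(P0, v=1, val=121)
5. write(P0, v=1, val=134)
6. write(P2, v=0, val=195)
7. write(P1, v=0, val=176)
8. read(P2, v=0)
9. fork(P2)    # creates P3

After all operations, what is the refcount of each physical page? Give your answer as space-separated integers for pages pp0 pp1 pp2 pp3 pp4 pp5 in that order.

Answer: 1 3 4 1 2 1

Derivation:
Op 1: fork(P0) -> P1. 3 ppages; refcounts: pp0:2 pp1:2 pp2:2
Op 2: fork(P1) -> P2. 3 ppages; refcounts: pp0:3 pp1:3 pp2:3
Op 3: read(P1, v0) -> 37. No state change.
Op 4: write(P0, v1, 121). refcount(pp1)=3>1 -> COPY to pp3. 4 ppages; refcounts: pp0:3 pp1:2 pp2:3 pp3:1
Op 5: write(P0, v1, 134). refcount(pp3)=1 -> write in place. 4 ppages; refcounts: pp0:3 pp1:2 pp2:3 pp3:1
Op 6: write(P2, v0, 195). refcount(pp0)=3>1 -> COPY to pp4. 5 ppages; refcounts: pp0:2 pp1:2 pp2:3 pp3:1 pp4:1
Op 7: write(P1, v0, 176). refcount(pp0)=2>1 -> COPY to pp5. 6 ppages; refcounts: pp0:1 pp1:2 pp2:3 pp3:1 pp4:1 pp5:1
Op 8: read(P2, v0) -> 195. No state change.
Op 9: fork(P2) -> P3. 6 ppages; refcounts: pp0:1 pp1:3 pp2:4 pp3:1 pp4:2 pp5:1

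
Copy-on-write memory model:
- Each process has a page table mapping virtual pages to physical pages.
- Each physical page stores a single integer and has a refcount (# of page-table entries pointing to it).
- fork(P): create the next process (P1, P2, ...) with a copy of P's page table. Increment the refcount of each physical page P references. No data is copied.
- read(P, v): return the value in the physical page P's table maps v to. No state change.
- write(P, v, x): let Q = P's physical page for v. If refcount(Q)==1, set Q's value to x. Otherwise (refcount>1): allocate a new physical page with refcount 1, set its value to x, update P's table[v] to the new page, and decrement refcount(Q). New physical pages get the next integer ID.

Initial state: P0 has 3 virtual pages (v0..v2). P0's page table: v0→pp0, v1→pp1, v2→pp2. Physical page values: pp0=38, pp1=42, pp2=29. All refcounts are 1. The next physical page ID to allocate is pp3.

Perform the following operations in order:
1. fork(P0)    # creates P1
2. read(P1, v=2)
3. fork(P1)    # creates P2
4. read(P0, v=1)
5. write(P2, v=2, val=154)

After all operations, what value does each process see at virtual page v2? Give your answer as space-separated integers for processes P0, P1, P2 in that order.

Op 1: fork(P0) -> P1. 3 ppages; refcounts: pp0:2 pp1:2 pp2:2
Op 2: read(P1, v2) -> 29. No state change.
Op 3: fork(P1) -> P2. 3 ppages; refcounts: pp0:3 pp1:3 pp2:3
Op 4: read(P0, v1) -> 42. No state change.
Op 5: write(P2, v2, 154). refcount(pp2)=3>1 -> COPY to pp3. 4 ppages; refcounts: pp0:3 pp1:3 pp2:2 pp3:1
P0: v2 -> pp2 = 29
P1: v2 -> pp2 = 29
P2: v2 -> pp3 = 154

Answer: 29 29 154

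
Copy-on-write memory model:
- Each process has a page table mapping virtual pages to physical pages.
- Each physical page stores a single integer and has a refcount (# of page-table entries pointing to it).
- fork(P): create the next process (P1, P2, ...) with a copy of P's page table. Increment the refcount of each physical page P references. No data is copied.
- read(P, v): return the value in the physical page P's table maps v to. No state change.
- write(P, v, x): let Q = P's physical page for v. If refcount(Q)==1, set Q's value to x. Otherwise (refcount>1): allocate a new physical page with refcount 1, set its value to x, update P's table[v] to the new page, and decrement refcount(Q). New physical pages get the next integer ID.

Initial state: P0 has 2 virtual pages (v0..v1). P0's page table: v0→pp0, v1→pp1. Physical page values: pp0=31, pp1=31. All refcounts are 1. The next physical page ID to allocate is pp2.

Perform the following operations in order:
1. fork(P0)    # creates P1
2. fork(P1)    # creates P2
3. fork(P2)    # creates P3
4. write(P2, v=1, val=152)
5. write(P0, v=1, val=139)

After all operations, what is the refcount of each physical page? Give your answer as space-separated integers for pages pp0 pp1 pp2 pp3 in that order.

Op 1: fork(P0) -> P1. 2 ppages; refcounts: pp0:2 pp1:2
Op 2: fork(P1) -> P2. 2 ppages; refcounts: pp0:3 pp1:3
Op 3: fork(P2) -> P3. 2 ppages; refcounts: pp0:4 pp1:4
Op 4: write(P2, v1, 152). refcount(pp1)=4>1 -> COPY to pp2. 3 ppages; refcounts: pp0:4 pp1:3 pp2:1
Op 5: write(P0, v1, 139). refcount(pp1)=3>1 -> COPY to pp3. 4 ppages; refcounts: pp0:4 pp1:2 pp2:1 pp3:1

Answer: 4 2 1 1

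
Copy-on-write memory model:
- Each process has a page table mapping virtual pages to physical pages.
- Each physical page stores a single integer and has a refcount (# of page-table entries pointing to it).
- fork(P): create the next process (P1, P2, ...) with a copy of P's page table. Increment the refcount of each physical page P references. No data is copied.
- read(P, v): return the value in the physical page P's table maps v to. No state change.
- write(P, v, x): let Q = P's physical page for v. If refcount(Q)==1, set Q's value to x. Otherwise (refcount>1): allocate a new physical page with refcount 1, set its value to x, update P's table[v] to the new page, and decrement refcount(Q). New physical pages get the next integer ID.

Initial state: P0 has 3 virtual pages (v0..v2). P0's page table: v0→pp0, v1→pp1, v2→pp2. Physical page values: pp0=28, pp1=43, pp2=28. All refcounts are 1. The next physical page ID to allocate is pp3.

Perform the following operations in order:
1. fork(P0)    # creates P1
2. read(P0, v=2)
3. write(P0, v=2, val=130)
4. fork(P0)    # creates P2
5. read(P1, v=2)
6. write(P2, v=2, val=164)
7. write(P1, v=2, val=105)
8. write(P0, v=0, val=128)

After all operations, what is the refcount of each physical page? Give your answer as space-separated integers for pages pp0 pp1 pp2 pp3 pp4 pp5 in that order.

Op 1: fork(P0) -> P1. 3 ppages; refcounts: pp0:2 pp1:2 pp2:2
Op 2: read(P0, v2) -> 28. No state change.
Op 3: write(P0, v2, 130). refcount(pp2)=2>1 -> COPY to pp3. 4 ppages; refcounts: pp0:2 pp1:2 pp2:1 pp3:1
Op 4: fork(P0) -> P2. 4 ppages; refcounts: pp0:3 pp1:3 pp2:1 pp3:2
Op 5: read(P1, v2) -> 28. No state change.
Op 6: write(P2, v2, 164). refcount(pp3)=2>1 -> COPY to pp4. 5 ppages; refcounts: pp0:3 pp1:3 pp2:1 pp3:1 pp4:1
Op 7: write(P1, v2, 105). refcount(pp2)=1 -> write in place. 5 ppages; refcounts: pp0:3 pp1:3 pp2:1 pp3:1 pp4:1
Op 8: write(P0, v0, 128). refcount(pp0)=3>1 -> COPY to pp5. 6 ppages; refcounts: pp0:2 pp1:3 pp2:1 pp3:1 pp4:1 pp5:1

Answer: 2 3 1 1 1 1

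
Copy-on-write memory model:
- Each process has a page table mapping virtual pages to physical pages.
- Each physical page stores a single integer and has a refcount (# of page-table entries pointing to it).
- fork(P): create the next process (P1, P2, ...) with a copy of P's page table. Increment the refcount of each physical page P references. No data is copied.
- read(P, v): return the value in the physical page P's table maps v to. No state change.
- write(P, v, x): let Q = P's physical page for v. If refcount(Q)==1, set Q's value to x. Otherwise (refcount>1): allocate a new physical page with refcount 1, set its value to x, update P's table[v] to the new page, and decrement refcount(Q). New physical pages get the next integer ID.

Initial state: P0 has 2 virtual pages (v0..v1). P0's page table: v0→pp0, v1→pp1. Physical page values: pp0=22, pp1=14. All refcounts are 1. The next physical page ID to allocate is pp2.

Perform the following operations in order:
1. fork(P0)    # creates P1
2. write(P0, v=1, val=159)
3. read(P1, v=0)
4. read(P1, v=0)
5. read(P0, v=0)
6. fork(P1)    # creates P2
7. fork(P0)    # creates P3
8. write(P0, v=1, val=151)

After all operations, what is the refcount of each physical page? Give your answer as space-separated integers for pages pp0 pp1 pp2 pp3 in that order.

Op 1: fork(P0) -> P1. 2 ppages; refcounts: pp0:2 pp1:2
Op 2: write(P0, v1, 159). refcount(pp1)=2>1 -> COPY to pp2. 3 ppages; refcounts: pp0:2 pp1:1 pp2:1
Op 3: read(P1, v0) -> 22. No state change.
Op 4: read(P1, v0) -> 22. No state change.
Op 5: read(P0, v0) -> 22. No state change.
Op 6: fork(P1) -> P2. 3 ppages; refcounts: pp0:3 pp1:2 pp2:1
Op 7: fork(P0) -> P3. 3 ppages; refcounts: pp0:4 pp1:2 pp2:2
Op 8: write(P0, v1, 151). refcount(pp2)=2>1 -> COPY to pp3. 4 ppages; refcounts: pp0:4 pp1:2 pp2:1 pp3:1

Answer: 4 2 1 1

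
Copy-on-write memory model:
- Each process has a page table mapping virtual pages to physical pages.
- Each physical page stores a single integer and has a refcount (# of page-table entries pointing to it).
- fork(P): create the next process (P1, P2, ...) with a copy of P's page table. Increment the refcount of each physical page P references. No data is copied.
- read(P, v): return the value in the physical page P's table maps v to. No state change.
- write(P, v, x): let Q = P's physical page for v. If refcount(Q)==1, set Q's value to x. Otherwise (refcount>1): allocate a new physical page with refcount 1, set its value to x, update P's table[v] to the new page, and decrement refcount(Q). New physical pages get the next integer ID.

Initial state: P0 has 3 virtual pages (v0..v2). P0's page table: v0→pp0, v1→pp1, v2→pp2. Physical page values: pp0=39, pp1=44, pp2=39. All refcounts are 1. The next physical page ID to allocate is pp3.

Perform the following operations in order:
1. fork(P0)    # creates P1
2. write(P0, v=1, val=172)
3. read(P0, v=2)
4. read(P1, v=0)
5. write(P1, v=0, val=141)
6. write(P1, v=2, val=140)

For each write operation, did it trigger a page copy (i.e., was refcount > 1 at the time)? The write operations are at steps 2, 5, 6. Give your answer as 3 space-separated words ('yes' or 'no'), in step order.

Op 1: fork(P0) -> P1. 3 ppages; refcounts: pp0:2 pp1:2 pp2:2
Op 2: write(P0, v1, 172). refcount(pp1)=2>1 -> COPY to pp3. 4 ppages; refcounts: pp0:2 pp1:1 pp2:2 pp3:1
Op 3: read(P0, v2) -> 39. No state change.
Op 4: read(P1, v0) -> 39. No state change.
Op 5: write(P1, v0, 141). refcount(pp0)=2>1 -> COPY to pp4. 5 ppages; refcounts: pp0:1 pp1:1 pp2:2 pp3:1 pp4:1
Op 6: write(P1, v2, 140). refcount(pp2)=2>1 -> COPY to pp5. 6 ppages; refcounts: pp0:1 pp1:1 pp2:1 pp3:1 pp4:1 pp5:1

yes yes yes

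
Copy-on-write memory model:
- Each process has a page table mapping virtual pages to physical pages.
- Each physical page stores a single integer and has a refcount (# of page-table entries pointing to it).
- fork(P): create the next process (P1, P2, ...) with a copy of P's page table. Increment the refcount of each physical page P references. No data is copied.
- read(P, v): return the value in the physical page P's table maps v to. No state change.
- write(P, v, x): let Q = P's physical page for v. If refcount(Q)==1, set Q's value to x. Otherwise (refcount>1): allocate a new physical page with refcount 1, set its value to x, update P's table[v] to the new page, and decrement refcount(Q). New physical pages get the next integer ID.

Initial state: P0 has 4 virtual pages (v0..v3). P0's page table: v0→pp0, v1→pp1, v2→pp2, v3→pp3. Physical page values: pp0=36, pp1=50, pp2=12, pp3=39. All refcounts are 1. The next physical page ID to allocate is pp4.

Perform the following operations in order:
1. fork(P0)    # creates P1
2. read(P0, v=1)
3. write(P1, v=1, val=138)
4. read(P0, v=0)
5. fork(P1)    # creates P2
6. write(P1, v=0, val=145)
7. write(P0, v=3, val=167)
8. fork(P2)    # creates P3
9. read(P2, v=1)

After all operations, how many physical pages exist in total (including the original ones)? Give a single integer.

Answer: 7

Derivation:
Op 1: fork(P0) -> P1. 4 ppages; refcounts: pp0:2 pp1:2 pp2:2 pp3:2
Op 2: read(P0, v1) -> 50. No state change.
Op 3: write(P1, v1, 138). refcount(pp1)=2>1 -> COPY to pp4. 5 ppages; refcounts: pp0:2 pp1:1 pp2:2 pp3:2 pp4:1
Op 4: read(P0, v0) -> 36. No state change.
Op 5: fork(P1) -> P2. 5 ppages; refcounts: pp0:3 pp1:1 pp2:3 pp3:3 pp4:2
Op 6: write(P1, v0, 145). refcount(pp0)=3>1 -> COPY to pp5. 6 ppages; refcounts: pp0:2 pp1:1 pp2:3 pp3:3 pp4:2 pp5:1
Op 7: write(P0, v3, 167). refcount(pp3)=3>1 -> COPY to pp6. 7 ppages; refcounts: pp0:2 pp1:1 pp2:3 pp3:2 pp4:2 pp5:1 pp6:1
Op 8: fork(P2) -> P3. 7 ppages; refcounts: pp0:3 pp1:1 pp2:4 pp3:3 pp4:3 pp5:1 pp6:1
Op 9: read(P2, v1) -> 138. No state change.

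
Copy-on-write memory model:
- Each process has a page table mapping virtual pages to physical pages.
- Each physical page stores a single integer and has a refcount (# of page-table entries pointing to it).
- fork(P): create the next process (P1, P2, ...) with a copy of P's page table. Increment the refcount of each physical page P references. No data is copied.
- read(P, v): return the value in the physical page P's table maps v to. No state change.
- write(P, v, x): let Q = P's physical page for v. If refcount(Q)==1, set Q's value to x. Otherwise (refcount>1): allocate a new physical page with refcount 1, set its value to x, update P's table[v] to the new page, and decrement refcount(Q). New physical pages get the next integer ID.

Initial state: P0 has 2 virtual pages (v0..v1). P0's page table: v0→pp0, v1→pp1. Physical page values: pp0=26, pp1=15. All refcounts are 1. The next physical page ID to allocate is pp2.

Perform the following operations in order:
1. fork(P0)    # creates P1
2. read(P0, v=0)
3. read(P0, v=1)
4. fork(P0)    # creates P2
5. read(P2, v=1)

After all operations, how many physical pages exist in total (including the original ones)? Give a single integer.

Answer: 2

Derivation:
Op 1: fork(P0) -> P1. 2 ppages; refcounts: pp0:2 pp1:2
Op 2: read(P0, v0) -> 26. No state change.
Op 3: read(P0, v1) -> 15. No state change.
Op 4: fork(P0) -> P2. 2 ppages; refcounts: pp0:3 pp1:3
Op 5: read(P2, v1) -> 15. No state change.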